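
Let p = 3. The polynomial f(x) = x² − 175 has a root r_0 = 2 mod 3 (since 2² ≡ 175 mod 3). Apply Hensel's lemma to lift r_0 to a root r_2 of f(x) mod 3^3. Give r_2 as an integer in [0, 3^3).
r_2 = 11 (mod 27)

Hensel's recurrence: r_{i+1} = r_i − f(r_i)·(f′(r_i))^{-1} mod 3^{i+2}, with f′(x) = 2x. Iterate:
  r_0 = 2 (mod 3)
  r_1 = 2 (mod 9)
  r_2 = 11 (mod 27)
Final: r_2 = 11, and one checks f(r_2) ≡ 0 mod 3^3.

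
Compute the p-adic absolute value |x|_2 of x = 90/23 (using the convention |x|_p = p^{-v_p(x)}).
|90/23|_2 = 1/2

Step 1 — compute v_2(x) by factoring powers of 2 out of the numerator and denominator: v_2(90/23) = 1. Step 2 — apply |x|_p = p^{-v_p(x)} = 2^{-1} = 1/2.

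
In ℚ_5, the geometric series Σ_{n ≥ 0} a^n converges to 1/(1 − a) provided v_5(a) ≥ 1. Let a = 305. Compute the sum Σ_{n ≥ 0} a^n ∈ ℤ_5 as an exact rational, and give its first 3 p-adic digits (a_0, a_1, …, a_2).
Σ a^n = 1/(1 − a) = -1/304;  first 3 digits = (1, 1, 3)

v_5(a) = 1 ≥ 1, so the series converges in ℤ_5 to 1/(1 − a) = 1/(1 − 305) = -1/304. Expand this rational in ℤ_5: compute digits iteratively via d_i = x_i mod 5, x_{i+1} = (x_i − d_i)/5. The first 3 digits are (1, 1, 3).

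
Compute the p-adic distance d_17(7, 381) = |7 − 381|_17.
d_17(7, 381) = 1/17

Step 1 — x − y = 7 − 381 = -374. Step 2 — v_17(-374) = 1 (factor: -374 = −(17^1 · 22); the sign does not affect v_p). Step 3 — |x − y|_17 = 17^{-1} = 1/17.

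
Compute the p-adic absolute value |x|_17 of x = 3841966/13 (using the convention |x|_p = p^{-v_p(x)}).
|3841966/13|_17 = 1/83521

Step 1 — compute v_17(x) by factoring powers of 17 out of the numerator and denominator: v_17(3841966/13) = 4. Step 2 — apply |x|_p = p^{-v_p(x)} = 17^{-4} = 1/83521.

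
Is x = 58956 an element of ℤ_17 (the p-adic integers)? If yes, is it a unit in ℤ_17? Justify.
x ∈ ℤ_17 but not a unit; v_17(x) = 3 > 0

ℤ_17 = {x ∈ ℚ_17 : v_17(x) ≥ 0} and ℤ_17^× = {x ∈ ℤ_17 : v_17(x) = 0}. Here v_17(58956) = v_17(num) − v_17(den) = 3; compare against these criteria.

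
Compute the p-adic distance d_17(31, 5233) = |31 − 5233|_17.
d_17(31, 5233) = 1/289

Step 1 — x − y = 31 − 5233 = -5202. Step 2 — v_17(-5202) = 2 (factor: -5202 = −(17^2 · 18); the sign does not affect v_p). Step 3 — |x − y|_17 = 17^{-2} = 1/289.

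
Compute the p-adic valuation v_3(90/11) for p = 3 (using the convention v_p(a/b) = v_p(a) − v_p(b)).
v_3(90/11) = 2

Factor powers of 3 from the numerator and denominator of the reduced fraction: 90 = 3^2 · 10 and 11 = 3^0 · 11. Apply v_p(a/b) = v_p(a) − v_p(b): v_3(90/11) = 2 − 0 = 2.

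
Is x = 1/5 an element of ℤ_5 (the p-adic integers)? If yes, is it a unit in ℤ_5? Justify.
x ∉ ℤ_5 (v_5(x) = -1 < 0)

ℤ_5 = {x ∈ ℚ_5 : v_5(x) ≥ 0} and ℤ_5^× = {x ∈ ℤ_5 : v_5(x) = 0}. Here v_5(1/5) = v_5(num) − v_5(den) = -1; compare against these criteria.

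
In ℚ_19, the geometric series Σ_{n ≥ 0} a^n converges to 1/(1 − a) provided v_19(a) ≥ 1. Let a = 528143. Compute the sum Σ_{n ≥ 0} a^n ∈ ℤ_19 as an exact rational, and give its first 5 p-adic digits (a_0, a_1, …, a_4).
Σ a^n = 1/(1 − a) = -1/528142;  first 5 digits = (1, 0, 0, 1, 4)

v_19(a) = 3 ≥ 1, so the series converges in ℤ_19 to 1/(1 − a) = 1/(1 − 528143) = -1/528142. Expand this rational in ℤ_19: compute digits iteratively via d_i = x_i mod 19, x_{i+1} = (x_i − d_i)/19. The first 5 digits are (1, 0, 0, 1, 4).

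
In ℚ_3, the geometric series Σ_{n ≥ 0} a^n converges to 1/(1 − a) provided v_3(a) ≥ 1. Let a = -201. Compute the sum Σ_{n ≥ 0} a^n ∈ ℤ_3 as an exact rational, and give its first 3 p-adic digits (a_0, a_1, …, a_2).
Σ a^n = 1/(1 − a) = 1/202;  first 3 digits = (1, 2, 2)

v_3(a) = 1 ≥ 1, so the series converges in ℤ_3 to 1/(1 − a) = 1/(1 − (-201)) = 1/202. Expand this rational in ℤ_3: compute digits iteratively via d_i = x_i mod 3, x_{i+1} = (x_i − d_i)/3. The first 3 digits are (1, 2, 2).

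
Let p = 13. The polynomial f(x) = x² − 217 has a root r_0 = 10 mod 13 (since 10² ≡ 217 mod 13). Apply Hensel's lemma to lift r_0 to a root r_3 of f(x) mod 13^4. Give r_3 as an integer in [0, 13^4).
r_3 = 24411 (mod 28561)

Hensel's recurrence: r_{i+1} = r_i − f(r_i)·(f′(r_i))^{-1} mod 13^{i+2}, with f′(x) = 2x. Iterate:
  r_0 = 10 (mod 13)
  r_1 = 75 (mod 169)
  r_2 = 244 (mod 2197)
  r_3 = 24411 (mod 28561)
Final: r_3 = 24411, and one checks f(r_3) ≡ 0 mod 13^4.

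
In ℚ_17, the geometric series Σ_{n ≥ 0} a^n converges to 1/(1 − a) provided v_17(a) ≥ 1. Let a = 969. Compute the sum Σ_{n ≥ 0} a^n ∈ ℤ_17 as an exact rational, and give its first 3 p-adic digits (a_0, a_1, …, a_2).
Σ a^n = 1/(1 − a) = -1/968;  first 3 digits = (1, 6, 5)

v_17(a) = 1 ≥ 1, so the series converges in ℤ_17 to 1/(1 − a) = 1/(1 − 969) = -1/968. Expand this rational in ℤ_17: compute digits iteratively via d_i = x_i mod 17, x_{i+1} = (x_i − d_i)/17. The first 3 digits are (1, 6, 5).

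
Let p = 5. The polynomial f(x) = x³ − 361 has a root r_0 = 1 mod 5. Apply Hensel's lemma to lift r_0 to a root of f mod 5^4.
r_3 = 96 (mod 625)

Hensel: r_{i+1} = r_i − f(r_i)/f′(r_i) mod 5^{i+2}, where f′(x) = 3x². Iterate:
  r_0 = 1 (mod 5)
  r_1 = 21 (mod 25)
  r_2 = 96 (mod 125)
  r_3 = 96 (mod 625)
Final: r = 96 with f(r) ≡ 0 mod 5^4.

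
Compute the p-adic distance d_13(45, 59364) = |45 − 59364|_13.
d_13(45, 59364) = 1/2197

Step 1 — x − y = 45 − 59364 = -59319. Step 2 — v_13(-59319) = 3 (factor: -59319 = −(13^3 · 27); the sign does not affect v_p). Step 3 — |x − y|_13 = 13^{-3} = 1/2197.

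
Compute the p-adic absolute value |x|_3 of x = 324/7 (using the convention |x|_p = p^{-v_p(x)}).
|324/7|_3 = 1/81

Step 1 — compute v_3(x) by factoring powers of 3 out of the numerator and denominator: v_3(324/7) = 4. Step 2 — apply |x|_p = p^{-v_p(x)} = 3^{-4} = 1/81.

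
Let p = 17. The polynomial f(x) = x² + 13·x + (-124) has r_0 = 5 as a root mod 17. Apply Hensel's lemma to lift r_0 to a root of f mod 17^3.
r_2 = 1263 (mod 4913)

Hensel: r_{i+1} = r_i − f(r_i)·(f′(r_i))^{-1} mod 17^{i+2}, f′(x) = 2x + 13. Iterate:
  r_0 = 5 (mod 17)
  r_1 = 107 (mod 289)
  r_2 = 1263 (mod 4913)
Final: r = 1263 satisfies f(r) ≡ 0 mod 17^3.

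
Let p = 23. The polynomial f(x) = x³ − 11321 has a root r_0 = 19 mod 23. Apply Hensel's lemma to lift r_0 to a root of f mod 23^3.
r_2 = 1192 (mod 12167)

Hensel: r_{i+1} = r_i − f(r_i)/f′(r_i) mod 23^{i+2}, where f′(x) = 3x². Iterate:
  r_0 = 19 (mod 23)
  r_1 = 134 (mod 529)
  r_2 = 1192 (mod 12167)
Final: r = 1192 with f(r) ≡ 0 mod 23^3.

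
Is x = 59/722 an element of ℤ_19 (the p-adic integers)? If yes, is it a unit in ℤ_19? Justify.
x ∉ ℤ_19 (v_19(x) = -2 < 0)

ℤ_19 = {x ∈ ℚ_19 : v_19(x) ≥ 0} and ℤ_19^× = {x ∈ ℤ_19 : v_19(x) = 0}. Here v_19(59/722) = v_19(num) − v_19(den) = -2; compare against these criteria.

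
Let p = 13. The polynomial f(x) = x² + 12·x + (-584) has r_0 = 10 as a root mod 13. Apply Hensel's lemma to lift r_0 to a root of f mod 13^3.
r_2 = 1310 (mod 2197)

Hensel: r_{i+1} = r_i − f(r_i)·(f′(r_i))^{-1} mod 13^{i+2}, f′(x) = 2x + 12. Iterate:
  r_0 = 10 (mod 13)
  r_1 = 127 (mod 169)
  r_2 = 1310 (mod 2197)
Final: r = 1310 satisfies f(r) ≡ 0 mod 13^3.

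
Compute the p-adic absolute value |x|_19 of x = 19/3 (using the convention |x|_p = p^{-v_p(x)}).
|19/3|_19 = 1/19

Step 1 — compute v_19(x) by factoring powers of 19 out of the numerator and denominator: v_19(19/3) = 1. Step 2 — apply |x|_p = p^{-v_p(x)} = 19^{-1} = 1/19.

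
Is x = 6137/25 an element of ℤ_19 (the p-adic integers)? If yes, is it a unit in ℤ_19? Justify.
x ∈ ℤ_19 but not a unit; v_19(x) = 2 > 0

ℤ_19 = {x ∈ ℚ_19 : v_19(x) ≥ 0} and ℤ_19^× = {x ∈ ℤ_19 : v_19(x) = 0}. Here v_19(6137/25) = v_19(num) − v_19(den) = 2; compare against these criteria.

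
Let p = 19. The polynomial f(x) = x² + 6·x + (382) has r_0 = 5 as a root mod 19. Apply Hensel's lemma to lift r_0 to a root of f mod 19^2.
r_1 = 271 (mod 361)

Hensel: r_{i+1} = r_i − f(r_i)·(f′(r_i))^{-1} mod 19^{i+2}, f′(x) = 2x + 6. Iterate:
  r_0 = 5 (mod 19)
  r_1 = 271 (mod 361)
Final: r = 271 satisfies f(r) ≡ 0 mod 19^2.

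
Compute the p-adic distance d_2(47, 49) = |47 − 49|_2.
d_2(47, 49) = 1/2

Step 1 — x − y = 47 − 49 = -2. Step 2 — v_2(-2) = 1 (factor: -2 = −(2^1 · 1); the sign does not affect v_p). Step 3 — |x − y|_2 = 2^{-1} = 1/2.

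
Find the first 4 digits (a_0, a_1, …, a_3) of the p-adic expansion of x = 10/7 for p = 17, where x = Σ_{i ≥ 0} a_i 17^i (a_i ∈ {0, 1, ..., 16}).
(a_0, …, a_3) = (16, 4, 7, 2)

v_17(10/7) = 0 (numerator and denominator both coprime to 17), so x ∈ ℤ_17^×. Compute digits iteratively via a_i = x_i mod 17, x_{i+1} = (x_i − a_i)/17, with x_0 = x:
  x_0 = 10/7;  a_0 = 16;  x_1 = (x_0 − 16)/17 = -6/7
  x_1 = -6/7;  a_1 = 4;  x_2 = (x_1 − 4)/17 = -2/7
  x_2 = -2/7;  a_2 = 7;  x_3 = (x_2 − 7)/17 = -3/7
  x_3 = -3/7;  a_3 = 2;  x_4 = (x_3 − 2)/17 = -1/7
Digits: (16, 4, 7, 2).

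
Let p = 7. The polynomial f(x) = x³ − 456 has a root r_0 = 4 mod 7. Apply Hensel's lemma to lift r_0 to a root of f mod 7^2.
r_1 = 4 (mod 49)

Hensel: r_{i+1} = r_i − f(r_i)/f′(r_i) mod 7^{i+2}, where f′(x) = 3x². Iterate:
  r_0 = 4 (mod 7)
  r_1 = 4 (mod 49)
Final: r = 4 with f(r) ≡ 0 mod 7^2.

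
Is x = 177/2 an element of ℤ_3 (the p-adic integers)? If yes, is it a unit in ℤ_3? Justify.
x ∈ ℤ_3 but not a unit; v_3(x) = 1 > 0

ℤ_3 = {x ∈ ℚ_3 : v_3(x) ≥ 0} and ℤ_3^× = {x ∈ ℤ_3 : v_3(x) = 0}. Here v_3(177/2) = v_3(num) − v_3(den) = 1; compare against these criteria.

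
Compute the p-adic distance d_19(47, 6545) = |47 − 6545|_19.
d_19(47, 6545) = 1/361

Step 1 — x − y = 47 − 6545 = -6498. Step 2 — v_19(-6498) = 2 (factor: -6498 = −(19^2 · 18); the sign does not affect v_p). Step 3 — |x − y|_19 = 19^{-2} = 1/361.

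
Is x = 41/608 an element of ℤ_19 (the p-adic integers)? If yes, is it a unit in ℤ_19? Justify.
x ∉ ℤ_19 (v_19(x) = -1 < 0)

ℤ_19 = {x ∈ ℚ_19 : v_19(x) ≥ 0} and ℤ_19^× = {x ∈ ℤ_19 : v_19(x) = 0}. Here v_19(41/608) = v_19(num) − v_19(den) = -1; compare against these criteria.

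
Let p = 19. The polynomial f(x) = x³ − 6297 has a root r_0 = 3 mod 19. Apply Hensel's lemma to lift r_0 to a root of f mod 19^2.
r_1 = 155 (mod 361)

Hensel: r_{i+1} = r_i − f(r_i)/f′(r_i) mod 19^{i+2}, where f′(x) = 3x². Iterate:
  r_0 = 3 (mod 19)
  r_1 = 155 (mod 361)
Final: r = 155 with f(r) ≡ 0 mod 19^2.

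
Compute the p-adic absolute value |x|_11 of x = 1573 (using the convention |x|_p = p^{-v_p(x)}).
|1573|_11 = 1/121

Step 1 — compute v_11(x) by factoring powers of 11 out of the numerator and denominator: v_11(1573) = 2. Step 2 — apply |x|_p = p^{-v_p(x)} = 11^{-2} = 1/121.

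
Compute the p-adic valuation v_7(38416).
v_7(38416) = 4

v_7(n) is the largest exponent k such that 7^k divides n. Factor out: 38416 = 7^4 · 16. (Sign doesn't affect v_p.) So v_7(38416) = 4.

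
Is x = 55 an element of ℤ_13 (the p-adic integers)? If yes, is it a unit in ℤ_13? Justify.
x ∈ ℤ_13^× (unit); v_13(x) = 0

ℤ_13 = {x ∈ ℚ_13 : v_13(x) ≥ 0} and ℤ_13^× = {x ∈ ℤ_13 : v_13(x) = 0}. Here v_13(55) = v_13(num) − v_13(den) = 0; compare against these criteria.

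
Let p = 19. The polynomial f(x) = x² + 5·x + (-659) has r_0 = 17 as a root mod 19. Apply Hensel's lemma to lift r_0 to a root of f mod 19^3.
r_2 = 4273 (mod 6859)

Hensel: r_{i+1} = r_i − f(r_i)·(f′(r_i))^{-1} mod 19^{i+2}, f′(x) = 2x + 5. Iterate:
  r_0 = 17 (mod 19)
  r_1 = 302 (mod 361)
  r_2 = 4273 (mod 6859)
Final: r = 4273 satisfies f(r) ≡ 0 mod 19^3.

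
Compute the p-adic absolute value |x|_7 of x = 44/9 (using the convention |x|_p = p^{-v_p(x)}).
|44/9|_7 = 1

Step 1 — compute v_7(x) by factoring powers of 7 out of the numerator and denominator: v_7(44/9) = 0. Step 2 — apply |x|_p = p^{-v_p(x)} = 7^{0} = 1.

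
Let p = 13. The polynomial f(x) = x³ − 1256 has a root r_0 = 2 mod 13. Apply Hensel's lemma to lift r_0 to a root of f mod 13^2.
r_1 = 106 (mod 169)

Hensel: r_{i+1} = r_i − f(r_i)/f′(r_i) mod 13^{i+2}, where f′(x) = 3x². Iterate:
  r_0 = 2 (mod 13)
  r_1 = 106 (mod 169)
Final: r = 106 with f(r) ≡ 0 mod 13^2.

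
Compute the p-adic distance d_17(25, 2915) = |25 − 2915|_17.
d_17(25, 2915) = 1/289

Step 1 — x − y = 25 − 2915 = -2890. Step 2 — v_17(-2890) = 2 (factor: -2890 = −(17^2 · 10); the sign does not affect v_p). Step 3 — |x − y|_17 = 17^{-2} = 1/289.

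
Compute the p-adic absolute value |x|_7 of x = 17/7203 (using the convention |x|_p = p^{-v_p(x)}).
|17/7203|_7 = 2401

Step 1 — compute v_7(x) by factoring powers of 7 out of the numerator and denominator: v_7(17/7203) = -4. Step 2 — apply |x|_p = p^{-v_p(x)} = 7^{4} = 2401.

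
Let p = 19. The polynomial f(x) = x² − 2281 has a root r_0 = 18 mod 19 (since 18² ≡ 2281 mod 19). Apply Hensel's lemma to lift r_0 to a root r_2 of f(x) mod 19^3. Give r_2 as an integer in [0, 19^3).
r_2 = 3913 (mod 6859)

Hensel's recurrence: r_{i+1} = r_i − f(r_i)·(f′(r_i))^{-1} mod 19^{i+2}, with f′(x) = 2x. Iterate:
  r_0 = 18 (mod 19)
  r_1 = 303 (mod 361)
  r_2 = 3913 (mod 6859)
Final: r_2 = 3913, and one checks f(r_2) ≡ 0 mod 19^3.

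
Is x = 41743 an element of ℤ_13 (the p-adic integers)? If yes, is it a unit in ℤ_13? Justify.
x ∈ ℤ_13 but not a unit; v_13(x) = 3 > 0

ℤ_13 = {x ∈ ℚ_13 : v_13(x) ≥ 0} and ℤ_13^× = {x ∈ ℤ_13 : v_13(x) = 0}. Here v_13(41743) = v_13(num) − v_13(den) = 3; compare against these criteria.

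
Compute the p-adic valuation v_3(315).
v_3(315) = 2

v_3(n) is the largest exponent k such that 3^k divides n. Factor out: 315 = 3^2 · 35. (Sign doesn't affect v_p.) So v_3(315) = 2.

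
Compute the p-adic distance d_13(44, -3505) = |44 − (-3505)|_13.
d_13(44, -3505) = 1/169

Step 1 — x − y = 44 − (-3505) = 3549. Step 2 — v_13(3549) = 2 (factor: 3549 = (13^2 · 21); the sign does not affect v_p). Step 3 — |x − y|_13 = 13^{-2} = 1/169.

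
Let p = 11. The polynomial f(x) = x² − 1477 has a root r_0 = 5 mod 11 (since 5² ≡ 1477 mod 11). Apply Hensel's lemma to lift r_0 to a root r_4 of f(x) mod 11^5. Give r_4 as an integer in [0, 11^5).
r_4 = 143632 (mod 161051)

Hensel's recurrence: r_{i+1} = r_i − f(r_i)·(f′(r_i))^{-1} mod 11^{i+2}, with f′(x) = 2x. Iterate:
  r_0 = 5 (mod 11)
  r_1 = 5 (mod 121)
  r_2 = 1215 (mod 1331)
  r_3 = 11863 (mod 14641)
  r_4 = 143632 (mod 161051)
Final: r_4 = 143632, and one checks f(r_4) ≡ 0 mod 11^5.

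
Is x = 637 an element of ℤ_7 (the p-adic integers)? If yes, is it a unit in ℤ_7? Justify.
x ∈ ℤ_7 but not a unit; v_7(x) = 2 > 0

ℤ_7 = {x ∈ ℚ_7 : v_7(x) ≥ 0} and ℤ_7^× = {x ∈ ℤ_7 : v_7(x) = 0}. Here v_7(637) = v_7(num) − v_7(den) = 2; compare against these criteria.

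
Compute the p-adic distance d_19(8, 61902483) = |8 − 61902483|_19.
d_19(8, 61902483) = 1/2476099

Step 1 — x − y = 8 − 61902483 = -61902475. Step 2 — v_19(-61902475) = 5 (factor: -61902475 = −(19^5 · 25); the sign does not affect v_p). Step 3 — |x − y|_19 = 19^{-5} = 1/2476099.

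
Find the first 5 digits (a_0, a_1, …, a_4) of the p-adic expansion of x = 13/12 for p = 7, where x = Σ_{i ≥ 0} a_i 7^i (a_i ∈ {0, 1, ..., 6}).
(a_0, …, a_4) = (4, 6, 2, 6, 2)

v_7(13/12) = 0 (numerator and denominator both coprime to 7), so x ∈ ℤ_7^×. Compute digits iteratively via a_i = x_i mod 7, x_{i+1} = (x_i − a_i)/7, with x_0 = x:
  x_0 = 13/12;  a_0 = 4;  x_1 = (x_0 − 4)/7 = -5/12
  x_1 = -5/12;  a_1 = 6;  x_2 = (x_1 − 6)/7 = -11/12
  x_2 = -11/12;  a_2 = 2;  x_3 = (x_2 − 2)/7 = -5/12
  x_3 = -5/12;  a_3 = 6;  x_4 = (x_3 − 6)/7 = -11/12
  x_4 = -11/12;  a_4 = 2;  x_5 = (x_4 − 2)/7 = -5/12
Digits: (4, 6, 2, 6, 2).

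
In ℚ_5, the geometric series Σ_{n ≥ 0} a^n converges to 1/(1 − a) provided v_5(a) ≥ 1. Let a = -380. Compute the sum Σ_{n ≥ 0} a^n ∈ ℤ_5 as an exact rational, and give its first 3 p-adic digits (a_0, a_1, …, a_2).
Σ a^n = 1/(1 − a) = 1/381;  first 3 digits = (1, 4, 0)

v_5(a) = 1 ≥ 1, so the series converges in ℤ_5 to 1/(1 − a) = 1/(1 − (-380)) = 1/381. Expand this rational in ℤ_5: compute digits iteratively via d_i = x_i mod 5, x_{i+1} = (x_i − d_i)/5. The first 3 digits are (1, 4, 0).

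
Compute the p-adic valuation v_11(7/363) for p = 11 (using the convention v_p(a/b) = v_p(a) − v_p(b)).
v_11(7/363) = -2

Factor powers of 11 from the numerator and denominator of the reduced fraction: 7 = 11^0 · 7 and 363 = 11^2 · 3. Apply v_p(a/b) = v_p(a) − v_p(b): v_11(7/363) = 0 − 2 = -2.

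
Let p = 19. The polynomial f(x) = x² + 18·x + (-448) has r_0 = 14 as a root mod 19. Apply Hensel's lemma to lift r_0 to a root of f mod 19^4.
r_3 = 14 (mod 130321)

Hensel: r_{i+1} = r_i − f(r_i)·(f′(r_i))^{-1} mod 19^{i+2}, f′(x) = 2x + 18. Iterate:
  r_0 = 14 (mod 19)
  r_1 = 14 (mod 361)
  r_2 = 14 (mod 6859)
  r_3 = 14 (mod 130321)
Final: r = 14 satisfies f(r) ≡ 0 mod 19^4.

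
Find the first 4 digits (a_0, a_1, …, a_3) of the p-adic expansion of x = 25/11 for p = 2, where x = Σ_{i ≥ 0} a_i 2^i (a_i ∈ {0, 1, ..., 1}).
(a_0, …, a_3) = (1, 1, 0, 1)

v_2(25/11) = 0 (numerator and denominator both coprime to 2), so x ∈ ℤ_2^×. Compute digits iteratively via a_i = x_i mod 2, x_{i+1} = (x_i − a_i)/2, with x_0 = x:
  x_0 = 25/11;  a_0 = 1;  x_1 = (x_0 − 1)/2 = 7/11
  x_1 = 7/11;  a_1 = 1;  x_2 = (x_1 − 1)/2 = -2/11
  x_2 = -2/11;  a_2 = 0;  x_3 = (x_2 − 0)/2 = -1/11
  x_3 = -1/11;  a_3 = 1;  x_4 = (x_3 − 1)/2 = -6/11
Digits: (1, 1, 0, 1).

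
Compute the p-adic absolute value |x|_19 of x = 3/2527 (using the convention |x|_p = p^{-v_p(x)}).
|3/2527|_19 = 361

Step 1 — compute v_19(x) by factoring powers of 19 out of the numerator and denominator: v_19(3/2527) = -2. Step 2 — apply |x|_p = p^{-v_p(x)} = 19^{2} = 361.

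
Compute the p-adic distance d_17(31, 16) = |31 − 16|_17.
d_17(31, 16) = 1

Step 1 — x − y = 31 − 16 = 15. Step 2 — v_17(15) = 0 (factor: 15 = (17^0 · 15); the sign does not affect v_p). Step 3 — |x − y|_17 = 17^{0} = 1.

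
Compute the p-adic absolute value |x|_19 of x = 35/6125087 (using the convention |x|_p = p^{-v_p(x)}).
|35/6125087|_19 = 130321

Step 1 — compute v_19(x) by factoring powers of 19 out of the numerator and denominator: v_19(35/6125087) = -4. Step 2 — apply |x|_p = p^{-v_p(x)} = 19^{4} = 130321.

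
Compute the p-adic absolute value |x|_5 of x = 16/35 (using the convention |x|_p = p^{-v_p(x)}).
|16/35|_5 = 5

Step 1 — compute v_5(x) by factoring powers of 5 out of the numerator and denominator: v_5(16/35) = -1. Step 2 — apply |x|_p = p^{-v_p(x)} = 5^{1} = 5.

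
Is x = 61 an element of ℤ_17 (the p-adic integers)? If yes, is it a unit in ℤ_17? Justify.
x ∈ ℤ_17^× (unit); v_17(x) = 0

ℤ_17 = {x ∈ ℚ_17 : v_17(x) ≥ 0} and ℤ_17^× = {x ∈ ℤ_17 : v_17(x) = 0}. Here v_17(61) = v_17(num) − v_17(den) = 0; compare against these criteria.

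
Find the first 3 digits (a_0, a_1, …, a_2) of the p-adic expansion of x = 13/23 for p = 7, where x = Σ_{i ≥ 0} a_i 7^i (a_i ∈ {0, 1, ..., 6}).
(a_0, …, a_2) = (3, 3, 5)

v_7(13/23) = 0 (numerator and denominator both coprime to 7), so x ∈ ℤ_7^×. Compute digits iteratively via a_i = x_i mod 7, x_{i+1} = (x_i − a_i)/7, with x_0 = x:
  x_0 = 13/23;  a_0 = 3;  x_1 = (x_0 − 3)/7 = -8/23
  x_1 = -8/23;  a_1 = 3;  x_2 = (x_1 − 3)/7 = -11/23
  x_2 = -11/23;  a_2 = 5;  x_3 = (x_2 − 5)/7 = -18/23
Digits: (3, 3, 5).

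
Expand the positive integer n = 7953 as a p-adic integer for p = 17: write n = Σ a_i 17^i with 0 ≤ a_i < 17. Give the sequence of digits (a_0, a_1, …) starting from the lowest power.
(a_0, a_1, …) = (14, 8, 10, 1)

Repeated division by 17 gives the digits low-to-high: 7953 = 14 + 8·17^1 + 10·17^2 + 1·17^3. Digit sequence: (14, 8, 10, 1).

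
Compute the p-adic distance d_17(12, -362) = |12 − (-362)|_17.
d_17(12, -362) = 1/17

Step 1 — x − y = 12 − (-362) = 374. Step 2 — v_17(374) = 1 (factor: 374 = (17^1 · 22); the sign does not affect v_p). Step 3 — |x − y|_17 = 17^{-1} = 1/17.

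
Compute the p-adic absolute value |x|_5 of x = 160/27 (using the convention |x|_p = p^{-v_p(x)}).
|160/27|_5 = 1/5

Step 1 — compute v_5(x) by factoring powers of 5 out of the numerator and denominator: v_5(160/27) = 1. Step 2 — apply |x|_p = p^{-v_p(x)} = 5^{-1} = 1/5.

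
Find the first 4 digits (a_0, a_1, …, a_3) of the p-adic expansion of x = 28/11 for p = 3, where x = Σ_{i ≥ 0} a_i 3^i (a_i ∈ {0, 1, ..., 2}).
(a_0, …, a_3) = (2, 1, 0, 1)

v_3(28/11) = 0 (numerator and denominator both coprime to 3), so x ∈ ℤ_3^×. Compute digits iteratively via a_i = x_i mod 3, x_{i+1} = (x_i − a_i)/3, with x_0 = x:
  x_0 = 28/11;  a_0 = 2;  x_1 = (x_0 − 2)/3 = 2/11
  x_1 = 2/11;  a_1 = 1;  x_2 = (x_1 − 1)/3 = -3/11
  x_2 = -3/11;  a_2 = 0;  x_3 = (x_2 − 0)/3 = -1/11
  x_3 = -1/11;  a_3 = 1;  x_4 = (x_3 − 1)/3 = -4/11
Digits: (2, 1, 0, 1).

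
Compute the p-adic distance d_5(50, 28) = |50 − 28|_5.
d_5(50, 28) = 1

Step 1 — x − y = 50 − 28 = 22. Step 2 — v_5(22) = 0 (factor: 22 = (5^0 · 22); the sign does not affect v_p). Step 3 — |x − y|_5 = 5^{0} = 1.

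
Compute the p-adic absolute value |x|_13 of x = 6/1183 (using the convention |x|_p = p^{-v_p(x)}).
|6/1183|_13 = 169

Step 1 — compute v_13(x) by factoring powers of 13 out of the numerator and denominator: v_13(6/1183) = -2. Step 2 — apply |x|_p = p^{-v_p(x)} = 13^{2} = 169.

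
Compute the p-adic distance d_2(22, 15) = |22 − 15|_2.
d_2(22, 15) = 1

Step 1 — x − y = 22 − 15 = 7. Step 2 — v_2(7) = 0 (factor: 7 = (2^0 · 7); the sign does not affect v_p). Step 3 — |x − y|_2 = 2^{0} = 1.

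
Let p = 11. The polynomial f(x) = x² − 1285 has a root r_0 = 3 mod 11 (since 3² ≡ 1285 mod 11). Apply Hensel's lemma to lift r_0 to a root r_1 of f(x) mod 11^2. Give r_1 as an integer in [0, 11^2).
r_1 = 14 (mod 121)

Hensel's recurrence: r_{i+1} = r_i − f(r_i)·(f′(r_i))^{-1} mod 11^{i+2}, with f′(x) = 2x. Iterate:
  r_0 = 3 (mod 11)
  r_1 = 14 (mod 121)
Final: r_1 = 14, and one checks f(r_1) ≡ 0 mod 11^2.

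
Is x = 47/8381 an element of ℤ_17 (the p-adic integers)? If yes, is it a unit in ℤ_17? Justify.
x ∉ ℤ_17 (v_17(x) = -2 < 0)

ℤ_17 = {x ∈ ℚ_17 : v_17(x) ≥ 0} and ℤ_17^× = {x ∈ ℤ_17 : v_17(x) = 0}. Here v_17(47/8381) = v_17(num) − v_17(den) = -2; compare against these criteria.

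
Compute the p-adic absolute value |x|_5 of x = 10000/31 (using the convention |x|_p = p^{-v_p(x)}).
|10000/31|_5 = 1/625

Step 1 — compute v_5(x) by factoring powers of 5 out of the numerator and denominator: v_5(10000/31) = 4. Step 2 — apply |x|_p = p^{-v_p(x)} = 5^{-4} = 1/625.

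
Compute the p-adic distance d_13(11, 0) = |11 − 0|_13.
d_13(11, 0) = 1

Step 1 — x − y = 11 − 0 = 11. Step 2 — v_13(11) = 0 (factor: 11 = (13^0 · 11); the sign does not affect v_p). Step 3 — |x − y|_13 = 13^{0} = 1.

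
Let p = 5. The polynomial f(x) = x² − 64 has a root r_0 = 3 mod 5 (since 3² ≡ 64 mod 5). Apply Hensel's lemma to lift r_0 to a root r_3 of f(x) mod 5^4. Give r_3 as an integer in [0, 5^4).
r_3 = 8 (mod 625)

Hensel's recurrence: r_{i+1} = r_i − f(r_i)·(f′(r_i))^{-1} mod 5^{i+2}, with f′(x) = 2x. Iterate:
  r_0 = 3 (mod 5)
  r_1 = 8 (mod 25)
  r_2 = 8 (mod 125)
  r_3 = 8 (mod 625)
Final: r_3 = 8, and one checks f(r_3) ≡ 0 mod 5^4.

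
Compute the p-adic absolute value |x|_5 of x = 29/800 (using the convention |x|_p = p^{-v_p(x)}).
|29/800|_5 = 25

Step 1 — compute v_5(x) by factoring powers of 5 out of the numerator and denominator: v_5(29/800) = -2. Step 2 — apply |x|_p = p^{-v_p(x)} = 5^{2} = 25.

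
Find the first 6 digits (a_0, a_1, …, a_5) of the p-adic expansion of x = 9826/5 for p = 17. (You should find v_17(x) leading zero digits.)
(a_0, …, a_5) = (0, 0, 0, 14, 6, 3)

v_17(9826/5) = 3, so a_0 = ... = a_2 = 0. Factor out: x = 17^3 · u with u = 2/5 a unit in ℤ_17. Expand u iteratively via a_{v+i} = u_i mod 17, u_{i+1} = (u_i − a_{v+i})/17:
  u_0 = 2/5;  a_3 = 14;  u_1 = (u_0 − 14)/17 = -4/5
  u_1 = -4/5;  a_4 = 6;  u_2 = (u_1 − 6)/17 = -2/5
  u_2 = -2/5;  a_5 = 3;  u_3 = (u_2 − 3)/17 = -1/5
Digits: (0, 0, 0, 14, 6, 3).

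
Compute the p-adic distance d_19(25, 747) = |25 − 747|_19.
d_19(25, 747) = 1/361

Step 1 — x − y = 25 − 747 = -722. Step 2 — v_19(-722) = 2 (factor: -722 = −(19^2 · 2); the sign does not affect v_p). Step 3 — |x − y|_19 = 19^{-2} = 1/361.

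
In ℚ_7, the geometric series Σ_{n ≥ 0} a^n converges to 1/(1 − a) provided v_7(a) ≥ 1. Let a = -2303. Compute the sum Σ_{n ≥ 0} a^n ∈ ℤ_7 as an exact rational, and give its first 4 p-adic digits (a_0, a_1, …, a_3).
Σ a^n = 1/(1 − a) = 1/2304;  first 4 digits = (1, 0, 2, 0)

v_7(a) = 2 ≥ 1, so the series converges in ℤ_7 to 1/(1 − a) = 1/(1 − (-2303)) = 1/2304. Expand this rational in ℤ_7: compute digits iteratively via d_i = x_i mod 7, x_{i+1} = (x_i − d_i)/7. The first 4 digits are (1, 0, 2, 0).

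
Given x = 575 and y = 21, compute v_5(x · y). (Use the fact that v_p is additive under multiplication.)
v_5(12075) = 2

v_p(x) = 2 (factor: 575 = 5^2 · 23); v_p(y) = 0 (factor: 21 = 5^0 · 21). Additivity: v_p(xy) = v_p(x) + v_p(y) = 2 + 0 = 2. (Direct check: xy = 12075 = 5^2 · (483).)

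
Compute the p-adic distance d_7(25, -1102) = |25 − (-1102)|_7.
d_7(25, -1102) = 1/49

Step 1 — x − y = 25 − (-1102) = 1127. Step 2 — v_7(1127) = 2 (factor: 1127 = (7^2 · 23); the sign does not affect v_p). Step 3 — |x − y|_7 = 7^{-2} = 1/49.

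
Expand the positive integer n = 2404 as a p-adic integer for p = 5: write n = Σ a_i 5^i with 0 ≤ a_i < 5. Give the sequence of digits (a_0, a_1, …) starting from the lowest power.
(a_0, a_1, …) = (4, 0, 1, 4, 3)

Repeated division by 5 gives the digits low-to-high: 2404 = 4 + 1·5^2 + 4·5^3 + 3·5^4. Digit sequence: (4, 0, 1, 4, 3).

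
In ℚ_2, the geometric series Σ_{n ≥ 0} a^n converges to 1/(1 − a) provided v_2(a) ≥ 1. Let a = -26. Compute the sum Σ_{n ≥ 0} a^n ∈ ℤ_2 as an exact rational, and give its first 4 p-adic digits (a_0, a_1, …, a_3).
Σ a^n = 1/(1 − a) = 1/27;  first 4 digits = (1, 1, 0, 0)

v_2(a) = 1 ≥ 1, so the series converges in ℤ_2 to 1/(1 − a) = 1/(1 − (-26)) = 1/27. Expand this rational in ℤ_2: compute digits iteratively via d_i = x_i mod 2, x_{i+1} = (x_i − d_i)/2. The first 4 digits are (1, 1, 0, 0).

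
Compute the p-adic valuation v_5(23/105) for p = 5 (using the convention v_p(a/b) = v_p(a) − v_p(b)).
v_5(23/105) = -1

Factor powers of 5 from the numerator and denominator of the reduced fraction: 23 = 5^0 · 23 and 105 = 5^1 · 21. Apply v_p(a/b) = v_p(a) − v_p(b): v_5(23/105) = 0 − 1 = -1.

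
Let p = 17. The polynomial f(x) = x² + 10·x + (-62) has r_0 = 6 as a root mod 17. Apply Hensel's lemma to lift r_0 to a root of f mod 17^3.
r_2 = 3236 (mod 4913)

Hensel: r_{i+1} = r_i − f(r_i)·(f′(r_i))^{-1} mod 17^{i+2}, f′(x) = 2x + 10. Iterate:
  r_0 = 6 (mod 17)
  r_1 = 57 (mod 289)
  r_2 = 3236 (mod 4913)
Final: r = 3236 satisfies f(r) ≡ 0 mod 17^3.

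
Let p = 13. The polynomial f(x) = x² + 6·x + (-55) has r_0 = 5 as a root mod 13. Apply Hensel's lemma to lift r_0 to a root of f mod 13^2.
r_1 = 5 (mod 169)

Hensel: r_{i+1} = r_i − f(r_i)·(f′(r_i))^{-1} mod 13^{i+2}, f′(x) = 2x + 6. Iterate:
  r_0 = 5 (mod 13)
  r_1 = 5 (mod 169)
Final: r = 5 satisfies f(r) ≡ 0 mod 13^2.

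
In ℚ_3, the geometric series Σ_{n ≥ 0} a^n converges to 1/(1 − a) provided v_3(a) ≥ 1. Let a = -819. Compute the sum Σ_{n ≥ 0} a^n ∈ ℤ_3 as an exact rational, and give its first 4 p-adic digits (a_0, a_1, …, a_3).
Σ a^n = 1/(1 − a) = 1/820;  first 4 digits = (1, 0, 2, 2)

v_3(a) = 2 ≥ 1, so the series converges in ℤ_3 to 1/(1 − a) = 1/(1 − (-819)) = 1/820. Expand this rational in ℤ_3: compute digits iteratively via d_i = x_i mod 3, x_{i+1} = (x_i − d_i)/3. The first 4 digits are (1, 0, 2, 2).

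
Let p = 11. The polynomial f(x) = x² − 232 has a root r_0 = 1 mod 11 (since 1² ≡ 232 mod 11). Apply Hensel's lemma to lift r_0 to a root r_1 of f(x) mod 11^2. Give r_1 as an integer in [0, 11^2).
r_1 = 56 (mod 121)

Hensel's recurrence: r_{i+1} = r_i − f(r_i)·(f′(r_i))^{-1} mod 11^{i+2}, with f′(x) = 2x. Iterate:
  r_0 = 1 (mod 11)
  r_1 = 56 (mod 121)
Final: r_1 = 56, and one checks f(r_1) ≡ 0 mod 11^2.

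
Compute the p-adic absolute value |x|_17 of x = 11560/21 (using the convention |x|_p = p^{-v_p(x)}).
|11560/21|_17 = 1/289

Step 1 — compute v_17(x) by factoring powers of 17 out of the numerator and denominator: v_17(11560/21) = 2. Step 2 — apply |x|_p = p^{-v_p(x)} = 17^{-2} = 1/289.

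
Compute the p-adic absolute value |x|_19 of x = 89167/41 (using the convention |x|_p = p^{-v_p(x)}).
|89167/41|_19 = 1/6859

Step 1 — compute v_19(x) by factoring powers of 19 out of the numerator and denominator: v_19(89167/41) = 3. Step 2 — apply |x|_p = p^{-v_p(x)} = 19^{-3} = 1/6859.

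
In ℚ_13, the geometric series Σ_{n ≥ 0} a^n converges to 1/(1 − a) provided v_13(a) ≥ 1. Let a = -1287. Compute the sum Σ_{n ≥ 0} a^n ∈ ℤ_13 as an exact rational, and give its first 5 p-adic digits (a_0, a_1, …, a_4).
Σ a^n = 1/(1 − a) = 1/1288;  first 5 digits = (1, 5, 4, 7, 1)

v_13(a) = 1 ≥ 1, so the series converges in ℤ_13 to 1/(1 − a) = 1/(1 − (-1287)) = 1/1288. Expand this rational in ℤ_13: compute digits iteratively via d_i = x_i mod 13, x_{i+1} = (x_i − d_i)/13. The first 5 digits are (1, 5, 4, 7, 1).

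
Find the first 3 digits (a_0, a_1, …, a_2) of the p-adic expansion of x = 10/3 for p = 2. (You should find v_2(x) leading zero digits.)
(a_0, …, a_2) = (0, 1, 1)

v_2(10/3) = 1, so a_0 = ... = a_0 = 0. Factor out: x = 2^1 · u with u = 5/3 a unit in ℤ_2. Expand u iteratively via a_{v+i} = u_i mod 2, u_{i+1} = (u_i − a_{v+i})/2:
  u_0 = 5/3;  a_1 = 1;  u_1 = (u_0 − 1)/2 = 1/3
  u_1 = 1/3;  a_2 = 1;  u_2 = (u_1 − 1)/2 = -1/3
Digits: (0, 1, 1).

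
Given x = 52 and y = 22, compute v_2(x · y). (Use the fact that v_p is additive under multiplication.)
v_2(1144) = 3

v_p(x) = 2 (factor: 52 = 2^2 · 13); v_p(y) = 1 (factor: 22 = 2^1 · 11). Additivity: v_p(xy) = v_p(x) + v_p(y) = 2 + 1 = 3. (Direct check: xy = 1144 = 2^3 · (143).)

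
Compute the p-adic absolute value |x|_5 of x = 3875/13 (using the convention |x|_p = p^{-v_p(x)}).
|3875/13|_5 = 1/125

Step 1 — compute v_5(x) by factoring powers of 5 out of the numerator and denominator: v_5(3875/13) = 3. Step 2 — apply |x|_p = p^{-v_p(x)} = 5^{-3} = 1/125.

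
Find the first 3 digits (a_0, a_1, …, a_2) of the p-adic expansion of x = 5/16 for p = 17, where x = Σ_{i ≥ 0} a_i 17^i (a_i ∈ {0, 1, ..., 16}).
(a_0, …, a_2) = (12, 11, 11)

v_17(5/16) = 0 (numerator and denominator both coprime to 17), so x ∈ ℤ_17^×. Compute digits iteratively via a_i = x_i mod 17, x_{i+1} = (x_i − a_i)/17, with x_0 = x:
  x_0 = 5/16;  a_0 = 12;  x_1 = (x_0 − 12)/17 = -11/16
  x_1 = -11/16;  a_1 = 11;  x_2 = (x_1 − 11)/17 = -11/16
  x_2 = -11/16;  a_2 = 11;  x_3 = (x_2 − 11)/17 = -11/16
Digits: (12, 11, 11).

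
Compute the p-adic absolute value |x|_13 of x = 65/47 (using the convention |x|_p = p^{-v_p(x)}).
|65/47|_13 = 1/13

Step 1 — compute v_13(x) by factoring powers of 13 out of the numerator and denominator: v_13(65/47) = 1. Step 2 — apply |x|_p = p^{-v_p(x)} = 13^{-1} = 1/13.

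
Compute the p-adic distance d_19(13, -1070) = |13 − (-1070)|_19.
d_19(13, -1070) = 1/361

Step 1 — x − y = 13 − (-1070) = 1083. Step 2 — v_19(1083) = 2 (factor: 1083 = (19^2 · 3); the sign does not affect v_p). Step 3 — |x − y|_19 = 19^{-2} = 1/361.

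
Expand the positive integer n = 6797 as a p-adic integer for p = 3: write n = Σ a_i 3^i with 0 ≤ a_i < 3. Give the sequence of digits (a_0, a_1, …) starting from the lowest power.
(a_0, a_1, …) = (2, 0, 2, 2, 2, 0, 0, 0, 1)

Repeated division by 3 gives the digits low-to-high: 6797 = 2 + 2·3^2 + 2·3^3 + 2·3^4 + 1·3^8. Digit sequence: (2, 0, 2, 2, 2, 0, 0, 0, 1).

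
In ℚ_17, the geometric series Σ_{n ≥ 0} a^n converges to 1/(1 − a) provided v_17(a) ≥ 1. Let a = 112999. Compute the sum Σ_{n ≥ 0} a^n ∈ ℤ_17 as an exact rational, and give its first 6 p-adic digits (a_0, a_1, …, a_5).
Σ a^n = 1/(1 − a) = -1/112998;  first 6 digits = (1, 0, 0, 6, 1, 0)

v_17(a) = 3 ≥ 1, so the series converges in ℤ_17 to 1/(1 − a) = 1/(1 − 112999) = -1/112998. Expand this rational in ℤ_17: compute digits iteratively via d_i = x_i mod 17, x_{i+1} = (x_i − d_i)/17. The first 6 digits are (1, 0, 0, 6, 1, 0).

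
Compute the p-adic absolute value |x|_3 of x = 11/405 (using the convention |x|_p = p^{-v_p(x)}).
|11/405|_3 = 81

Step 1 — compute v_3(x) by factoring powers of 3 out of the numerator and denominator: v_3(11/405) = -4. Step 2 — apply |x|_p = p^{-v_p(x)} = 3^{4} = 81.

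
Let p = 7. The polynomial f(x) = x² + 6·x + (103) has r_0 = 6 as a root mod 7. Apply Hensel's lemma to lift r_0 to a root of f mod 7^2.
r_1 = 48 (mod 49)

Hensel: r_{i+1} = r_i − f(r_i)·(f′(r_i))^{-1} mod 7^{i+2}, f′(x) = 2x + 6. Iterate:
  r_0 = 6 (mod 7)
  r_1 = 48 (mod 49)
Final: r = 48 satisfies f(r) ≡ 0 mod 7^2.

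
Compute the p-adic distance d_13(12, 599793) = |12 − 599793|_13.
d_13(12, 599793) = 1/28561

Step 1 — x − y = 12 − 599793 = -599781. Step 2 — v_13(-599781) = 4 (factor: -599781 = −(13^4 · 21); the sign does not affect v_p). Step 3 — |x − y|_13 = 13^{-4} = 1/28561.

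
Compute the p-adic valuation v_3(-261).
v_3(-261) = 2

v_3(n) is the largest exponent k such that 3^k divides n. Factor out: -261 = -3^2 · 29. (Sign doesn't affect v_p.) So v_3(-261) = 2.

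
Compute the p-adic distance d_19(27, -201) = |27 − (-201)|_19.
d_19(27, -201) = 1/19

Step 1 — x − y = 27 − (-201) = 228. Step 2 — v_19(228) = 1 (factor: 228 = (19^1 · 12); the sign does not affect v_p). Step 3 — |x − y|_19 = 19^{-1} = 1/19.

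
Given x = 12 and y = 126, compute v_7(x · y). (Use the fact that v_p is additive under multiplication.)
v_7(1512) = 1

v_p(x) = 0 (factor: 12 = 7^0 · 12); v_p(y) = 1 (factor: 126 = 7^1 · 18). Additivity: v_p(xy) = v_p(x) + v_p(y) = 0 + 1 = 1. (Direct check: xy = 1512 = 7^1 · (216).)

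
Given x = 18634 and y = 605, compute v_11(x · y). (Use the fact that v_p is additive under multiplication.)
v_11(11273570) = 5

v_p(x) = 3 (factor: 18634 = 11^3 · 14); v_p(y) = 2 (factor: 605 = 11^2 · 5). Additivity: v_p(xy) = v_p(x) + v_p(y) = 3 + 2 = 5. (Direct check: xy = 11273570 = 11^5 · (70).)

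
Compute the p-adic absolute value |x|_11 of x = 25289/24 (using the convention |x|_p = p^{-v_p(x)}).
|25289/24|_11 = 1/1331

Step 1 — compute v_11(x) by factoring powers of 11 out of the numerator and denominator: v_11(25289/24) = 3. Step 2 — apply |x|_p = p^{-v_p(x)} = 11^{-3} = 1/1331.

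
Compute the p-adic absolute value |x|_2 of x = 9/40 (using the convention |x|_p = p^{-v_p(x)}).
|9/40|_2 = 8

Step 1 — compute v_2(x) by factoring powers of 2 out of the numerator and denominator: v_2(9/40) = -3. Step 2 — apply |x|_p = p^{-v_p(x)} = 2^{3} = 8.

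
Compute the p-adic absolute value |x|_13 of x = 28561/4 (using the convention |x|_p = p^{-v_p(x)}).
|28561/4|_13 = 1/28561

Step 1 — compute v_13(x) by factoring powers of 13 out of the numerator and denominator: v_13(28561/4) = 4. Step 2 — apply |x|_p = p^{-v_p(x)} = 13^{-4} = 1/28561.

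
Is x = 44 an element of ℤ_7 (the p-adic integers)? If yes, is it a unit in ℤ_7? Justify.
x ∈ ℤ_7^× (unit); v_7(x) = 0

ℤ_7 = {x ∈ ℚ_7 : v_7(x) ≥ 0} and ℤ_7^× = {x ∈ ℤ_7 : v_7(x) = 0}. Here v_7(44) = v_7(num) − v_7(den) = 0; compare against these criteria.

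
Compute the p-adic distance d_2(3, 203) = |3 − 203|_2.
d_2(3, 203) = 1/8

Step 1 — x − y = 3 − 203 = -200. Step 2 — v_2(-200) = 3 (factor: -200 = −(2^3 · 25); the sign does not affect v_p). Step 3 — |x − y|_2 = 2^{-3} = 1/8.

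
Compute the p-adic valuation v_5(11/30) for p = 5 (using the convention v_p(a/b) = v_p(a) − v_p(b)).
v_5(11/30) = -1

Factor powers of 5 from the numerator and denominator of the reduced fraction: 11 = 5^0 · 11 and 30 = 5^1 · 6. Apply v_p(a/b) = v_p(a) − v_p(b): v_5(11/30) = 0 − 1 = -1.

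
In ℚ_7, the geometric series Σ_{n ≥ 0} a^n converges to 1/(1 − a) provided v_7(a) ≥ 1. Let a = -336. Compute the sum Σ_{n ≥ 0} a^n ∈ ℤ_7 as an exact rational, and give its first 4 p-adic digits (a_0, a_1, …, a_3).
Σ a^n = 1/(1 − a) = 1/337;  first 4 digits = (1, 1, 1, 0)

v_7(a) = 1 ≥ 1, so the series converges in ℤ_7 to 1/(1 − a) = 1/(1 − (-336)) = 1/337. Expand this rational in ℤ_7: compute digits iteratively via d_i = x_i mod 7, x_{i+1} = (x_i − d_i)/7. The first 4 digits are (1, 1, 1, 0).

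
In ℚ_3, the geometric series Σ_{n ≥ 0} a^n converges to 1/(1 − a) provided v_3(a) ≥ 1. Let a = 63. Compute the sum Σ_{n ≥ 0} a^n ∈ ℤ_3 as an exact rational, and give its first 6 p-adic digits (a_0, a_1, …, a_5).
Σ a^n = 1/(1 − a) = -1/62;  first 6 digits = (1, 0, 1, 2, 1, 1)

v_3(a) = 2 ≥ 1, so the series converges in ℤ_3 to 1/(1 − a) = 1/(1 − 63) = -1/62. Expand this rational in ℤ_3: compute digits iteratively via d_i = x_i mod 3, x_{i+1} = (x_i − d_i)/3. The first 6 digits are (1, 0, 1, 2, 1, 1).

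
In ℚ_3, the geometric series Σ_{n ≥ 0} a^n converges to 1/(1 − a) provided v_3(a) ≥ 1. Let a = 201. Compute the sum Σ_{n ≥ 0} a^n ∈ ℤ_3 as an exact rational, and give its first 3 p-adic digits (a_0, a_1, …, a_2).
Σ a^n = 1/(1 − a) = -1/200;  first 3 digits = (1, 1, 2)

v_3(a) = 1 ≥ 1, so the series converges in ℤ_3 to 1/(1 − a) = 1/(1 − 201) = -1/200. Expand this rational in ℤ_3: compute digits iteratively via d_i = x_i mod 3, x_{i+1} = (x_i − d_i)/3. The first 3 digits are (1, 1, 2).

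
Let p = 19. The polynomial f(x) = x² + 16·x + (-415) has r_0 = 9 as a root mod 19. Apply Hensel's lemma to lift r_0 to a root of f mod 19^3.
r_2 = 503 (mod 6859)

Hensel: r_{i+1} = r_i − f(r_i)·(f′(r_i))^{-1} mod 19^{i+2}, f′(x) = 2x + 16. Iterate:
  r_0 = 9 (mod 19)
  r_1 = 142 (mod 361)
  r_2 = 503 (mod 6859)
Final: r = 503 satisfies f(r) ≡ 0 mod 19^3.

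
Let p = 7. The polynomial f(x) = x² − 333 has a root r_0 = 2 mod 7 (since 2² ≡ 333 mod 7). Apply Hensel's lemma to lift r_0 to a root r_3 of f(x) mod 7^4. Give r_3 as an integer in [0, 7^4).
r_3 = 1689 (mod 2401)

Hensel's recurrence: r_{i+1} = r_i − f(r_i)·(f′(r_i))^{-1} mod 7^{i+2}, with f′(x) = 2x. Iterate:
  r_0 = 2 (mod 7)
  r_1 = 23 (mod 49)
  r_2 = 317 (mod 343)
  r_3 = 1689 (mod 2401)
Final: r_3 = 1689, and one checks f(r_3) ≡ 0 mod 7^4.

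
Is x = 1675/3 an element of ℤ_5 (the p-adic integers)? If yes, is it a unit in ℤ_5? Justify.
x ∈ ℤ_5 but not a unit; v_5(x) = 2 > 0

ℤ_5 = {x ∈ ℚ_5 : v_5(x) ≥ 0} and ℤ_5^× = {x ∈ ℤ_5 : v_5(x) = 0}. Here v_5(1675/3) = v_5(num) − v_5(den) = 2; compare against these criteria.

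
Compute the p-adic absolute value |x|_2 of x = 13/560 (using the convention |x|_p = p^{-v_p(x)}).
|13/560|_2 = 16

Step 1 — compute v_2(x) by factoring powers of 2 out of the numerator and denominator: v_2(13/560) = -4. Step 2 — apply |x|_p = p^{-v_p(x)} = 2^{4} = 16.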